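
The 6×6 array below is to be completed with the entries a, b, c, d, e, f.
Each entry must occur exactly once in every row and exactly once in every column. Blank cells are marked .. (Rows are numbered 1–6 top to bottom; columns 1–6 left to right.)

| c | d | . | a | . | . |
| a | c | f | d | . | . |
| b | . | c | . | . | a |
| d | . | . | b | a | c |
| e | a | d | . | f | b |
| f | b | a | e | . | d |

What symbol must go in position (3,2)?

Row 2, column 6: row 2 has {a, c, d, f} and column 6 has {a, b, c, d}, leaving only e.
Row 1, column 6: row 1 has {a, c, d} and column 6 has {a, b, c, d, e}, leaving only f.
Row 2, column 5: row 2 has {a, c, d, e, f} and column 5 has {a, f}, leaving only b.
Row 1, column 5: row 1 has {a, c, d, f} and column 5 has {a, b, f}, leaving only e.
Row 1, column 3: row 1 has {a, c, d, e, f} and column 3 has {a, c, d, f}, leaving only b.
Row 3, column 4: row 3 has {a, b, c} and column 4 has {a, b, d, e}, leaving only f.
Row 3 already has {a, b, c, f} and column 2 already has {a, b, c, d}, so row 3, column 2 must be e.

e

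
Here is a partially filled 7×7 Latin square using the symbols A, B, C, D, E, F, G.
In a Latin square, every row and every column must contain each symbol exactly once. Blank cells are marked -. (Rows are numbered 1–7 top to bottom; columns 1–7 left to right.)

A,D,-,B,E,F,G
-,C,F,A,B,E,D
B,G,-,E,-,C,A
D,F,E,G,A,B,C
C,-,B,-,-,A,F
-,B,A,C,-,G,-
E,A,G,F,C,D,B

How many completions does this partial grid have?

Row 1, column 3: eliminating its row and column leaves {C}.
Row 2, column 1: eliminating its row and column leaves {G}.
Row 3, column 3: eliminating its row and column leaves {D}.
Row 3, column 5: eliminating its row and column leaves {D, F}.
Row 5, column 2: eliminating its row and column leaves {E}.
Row 5, column 4: eliminating its row and column leaves {D}.
Row 5, column 5: eliminating its row and column leaves {D, G}.
Row 6, column 1: eliminating its row and column leaves {F}.
Row 6, column 5: eliminating its row and column leaves {D, F}.
Row 6, column 7: eliminating its row and column leaves {E}.
Only one assignment across all blanks avoids any row or column repeat, giving 1 completion.

1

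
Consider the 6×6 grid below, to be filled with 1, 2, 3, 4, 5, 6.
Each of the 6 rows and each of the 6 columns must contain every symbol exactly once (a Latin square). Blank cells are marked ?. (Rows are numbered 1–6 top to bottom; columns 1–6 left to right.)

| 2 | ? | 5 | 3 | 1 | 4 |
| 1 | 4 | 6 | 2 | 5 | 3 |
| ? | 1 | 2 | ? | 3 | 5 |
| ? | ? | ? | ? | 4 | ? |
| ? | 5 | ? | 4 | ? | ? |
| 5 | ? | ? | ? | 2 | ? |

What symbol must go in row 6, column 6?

6

Row 1, column 2: row 1 has {1, 2, 3, 4, 5} and column 2 has {1, 4, 5}, leaving only 6.
Row 3, column 4: row 3 has {1, 2, 3, 5} and column 4 has {2, 3, 4}, leaving only 6.
Row 3, column 1: row 3 has {1, 2, 3, 5, 6} and column 1 has {1, 2, 5}, leaving only 4.
Row 5, column 5: row 5 has {4, 5} and column 5 has {1, 2, 3, 4, 5}, leaving only 6.
Row 5, column 1: row 5 has {4, 5, 6} and column 1 has {1, 2, 4, 5}, leaving only 3.
Row 4, column 1: row 4 has {4} and column 1 has {1, 2, 3, 4, 5}, leaving only 6.
Row 5, column 3: row 5 has {3, 4, 5, 6} and column 3 has {2, 5, 6}, leaving only 1.
Row 4, column 3: row 4 has {4, 6} and column 3 has {1, 2, 5, 6}, leaving only 3.
Row 4, column 2: row 4 has {3, 4, 6} and column 2 has {1, 4, 5, 6}, leaving only 2.
Row 4, column 6: row 4 has {2, 3, 4, 6} and column 6 has {3, 4, 5}, leaving only 1.
Row 6 already has {2, 5} and column 6 already has {1, 3, 4, 5}, so row 6, column 6 must be 6.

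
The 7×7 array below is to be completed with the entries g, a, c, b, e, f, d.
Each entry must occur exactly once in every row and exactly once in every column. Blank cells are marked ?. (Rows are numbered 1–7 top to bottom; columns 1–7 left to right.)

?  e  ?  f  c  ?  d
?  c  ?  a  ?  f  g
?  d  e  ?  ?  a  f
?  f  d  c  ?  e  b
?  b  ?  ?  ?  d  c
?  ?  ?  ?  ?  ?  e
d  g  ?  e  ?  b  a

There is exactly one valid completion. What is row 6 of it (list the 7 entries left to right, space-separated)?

f a g d b c e

Row 6, column 2: row 6 has {e} and column 2 has {g, c, b, e, f, d}, leaving only a.
Row 1, column 6: row 1 has {c, e, f, d} and column 6 has {a, b, e, f, d}, leaving only g.
Row 6, column 6: row 6 has {a, e} and column 6 has {g, a, b, e, f, d}, leaving only c.
Row 2, column 3: row 2 has {g, a, c, f} and column 3 has {e, d}, leaving only b.
Row 1, column 3: row 1 has {g, c, e, f, d} and column 3 has {b, e, d}, leaving only a.
Row 1, column 1: row 1 has {g, a, c, e, f, d} and column 1 has {d}, leaving only b.
Row 2, column 1: row 2 has {g, a, c, b, f} and column 1 has {b, d}, leaving only e.
Row 2, column 5: row 2 has {g, a, c, b, e, f} and column 5 has {c}, leaving only d.
Row 5, column 4: row 5 has {c, b, d} and column 4 has {a, c, e, f}, leaving only g.
Row 3, column 4: row 3 has {a, e, f, d} and column 4 has {g, a, c, e, f}, leaving only b.
Row 6, column 4: row 6 has {a, c, e} and column 4 has {g, a, c, b, e, f}, leaving only d.
Row 3, column 5: row 3 has {a, b, e, f, d} and column 5 has {c, d}, leaving only g.
Row 3, column 1: row 3 has {g, a, b, e, f, d} and column 1 has {b, e, d}, leaving only c.
Row 4, column 5: row 4 has {c, b, e, f, d} and column 5 has {g, c, d}, leaving only a.
Row 4, column 1: row 4 has {a, c, b, e, f, d} and column 1 has {c, b, e, d}, leaving only g.
Row 6, column 1: row 6 has {a, c, e, d} and column 1 has {g, c, b, e, d}, leaving only f.
Row 6, column 3: row 6 has {a, c, e, f, d} and column 3 has {a, b, e, d}, leaving only g.
Row 6, column 5: row 6 has {g, a, c, e, f, d} and column 5 has {g, a, c, d}, leaving only b.
So row 6 reads: f a g d b c e.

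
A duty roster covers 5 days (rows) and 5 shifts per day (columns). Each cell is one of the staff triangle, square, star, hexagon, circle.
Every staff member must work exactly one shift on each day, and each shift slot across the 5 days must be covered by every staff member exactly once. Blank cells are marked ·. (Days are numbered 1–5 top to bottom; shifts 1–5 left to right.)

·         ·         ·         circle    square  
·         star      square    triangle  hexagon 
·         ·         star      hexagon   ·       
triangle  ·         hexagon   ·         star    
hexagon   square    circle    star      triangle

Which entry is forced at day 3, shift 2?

Day 1, shift 1: day 1 has {square, circle} and shift 1 has {triangle, hexagon}, leaving only star.
Day 1, shift 3: day 1 has {square, star, circle} and shift 3 has {square, star, hexagon, circle}, leaving only triangle.
Day 1, shift 2: day 1 has {triangle, square, star, circle} and shift 2 has {square, star}, leaving only hexagon.
Day 2, shift 1: day 2 has {triangle, square, star, hexagon} and shift 1 has {triangle, star, hexagon}, leaving only circle.
Day 3, shift 1: day 3 has {star, hexagon} and shift 1 has {triangle, star, hexagon, circle}, leaving only square.
Day 3, shift 5: day 3 has {square, star, hexagon} and shift 5 has {triangle, square, star, hexagon}, leaving only circle.
Day 3 already has {square, star, hexagon, circle} and shift 2 already has {square, star, hexagon}, so day 3, shift 2 must be triangle.

triangle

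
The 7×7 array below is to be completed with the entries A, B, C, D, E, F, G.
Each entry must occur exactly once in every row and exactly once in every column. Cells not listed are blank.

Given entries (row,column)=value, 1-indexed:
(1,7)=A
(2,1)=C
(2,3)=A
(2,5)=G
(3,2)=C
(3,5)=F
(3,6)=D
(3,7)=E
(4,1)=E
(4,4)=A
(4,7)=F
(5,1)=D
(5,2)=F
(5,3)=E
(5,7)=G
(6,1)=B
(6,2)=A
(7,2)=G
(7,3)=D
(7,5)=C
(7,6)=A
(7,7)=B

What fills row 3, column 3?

Row 2, column 7: row 2 has {A, C, G} and column 7 has {A, B, E, F, G}, leaving only D.
Row 6, column 7: row 6 has {A, B} and column 7 has {A, B, D, E, F, G}, leaving only C.
Row 7, column 1: row 7 has {A, B, C, D, G} and column 1 has {B, C, D, E}, leaving only F.
Row 1, column 1: row 1 has {A} and column 1 has {B, C, D, E, F}, leaving only G.
Row 3, column 1: row 3 has {C, D, E, F} and column 1 has {B, C, D, E, F, G}, leaving only A.
Row 7, column 4: row 7 has {A, B, C, D, F, G} and column 4 has {A}, leaving only E.
Row 3, column 3 is narrowed to {B, G}.
If it were G, then row 4, column 5 would be left with no valid symbol.
So row 3, column 3 must be B.

B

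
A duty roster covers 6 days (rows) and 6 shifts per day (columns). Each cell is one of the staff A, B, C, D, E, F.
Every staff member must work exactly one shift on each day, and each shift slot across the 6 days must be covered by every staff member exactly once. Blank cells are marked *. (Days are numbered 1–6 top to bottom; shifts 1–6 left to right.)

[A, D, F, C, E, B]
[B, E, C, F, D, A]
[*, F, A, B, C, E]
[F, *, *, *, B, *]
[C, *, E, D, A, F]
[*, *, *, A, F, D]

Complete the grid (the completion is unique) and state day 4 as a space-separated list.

F A D E B C

Day 4, shift 3: day 4 has {B, F} and shift 3 has {A, C, E, F}, leaving only D.
Day 4, shift 4: day 4 has {B, D, F} and shift 4 has {A, B, C, D, F}, leaving only E.
Day 4, shift 6: day 4 has {B, D, E, F} and shift 6 has {A, B, D, E, F}, leaving only C.
Day 4, shift 2: day 4 has {B, C, D, E, F} and shift 2 has {D, E, F}, leaving only A.
So day 4 reads: F A D E B C.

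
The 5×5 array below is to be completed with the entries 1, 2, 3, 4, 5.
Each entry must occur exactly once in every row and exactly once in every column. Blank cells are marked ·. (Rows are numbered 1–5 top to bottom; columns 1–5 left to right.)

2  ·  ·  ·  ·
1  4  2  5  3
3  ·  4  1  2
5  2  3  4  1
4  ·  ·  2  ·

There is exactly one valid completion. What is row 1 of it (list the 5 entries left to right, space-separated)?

Row 1, column 4: row 1 has {2} and column 4 has {1, 2, 4, 5}, leaving only 3.
Row 3, column 2: row 3 has {1, 2, 3, 4} and column 2 has {2, 4}, leaving only 5.
Row 1, column 2: row 1 has {2, 3} and column 2 has {2, 4, 5}, leaving only 1.
Row 1, column 3: row 1 has {1, 2, 3} and column 3 has {2, 3, 4}, leaving only 5.
Row 1, column 5: row 1 has {1, 2, 3, 5} and column 5 has {1, 2, 3}, leaving only 4.
So row 1 reads: 2 1 5 3 4.

2 1 5 3 4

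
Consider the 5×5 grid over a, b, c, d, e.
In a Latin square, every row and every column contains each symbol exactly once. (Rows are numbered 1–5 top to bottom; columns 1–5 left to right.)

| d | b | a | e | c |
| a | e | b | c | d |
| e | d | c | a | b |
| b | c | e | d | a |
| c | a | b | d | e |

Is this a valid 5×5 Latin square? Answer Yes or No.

No

Every row is a permutation, but column 4 contains d twice (at rows 4 and 5).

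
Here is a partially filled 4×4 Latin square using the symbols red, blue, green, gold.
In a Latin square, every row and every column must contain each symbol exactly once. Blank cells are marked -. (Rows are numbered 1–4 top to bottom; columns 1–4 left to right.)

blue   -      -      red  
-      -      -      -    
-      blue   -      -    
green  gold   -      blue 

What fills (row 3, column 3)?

Row 1, column 2: row 1 has {red, blue} and column 2 has {blue, gold}, leaving only green.
Row 1, column 3: row 1 has {red, blue, green} and column 3 has {}, leaving only gold.
Row 2, column 2: row 2 has {} and column 2 has {blue, green, gold}, leaving only red.
Row 2, column 1: row 2 has {red} and column 1 has {blue, green}, leaving only gold.
Row 2, column 4: row 2 has {red, gold} and column 4 has {red, blue}, leaving only green.
Row 2, column 3: row 2 has {red, green, gold} and column 3 has {gold}, leaving only blue.
Row 3, column 1: row 3 has {blue} and column 1 has {blue, green, gold}, leaving only red.
Row 3 already has {red, blue} and column 3 already has {blue, gold}, so row 3, column 3 must be green.

green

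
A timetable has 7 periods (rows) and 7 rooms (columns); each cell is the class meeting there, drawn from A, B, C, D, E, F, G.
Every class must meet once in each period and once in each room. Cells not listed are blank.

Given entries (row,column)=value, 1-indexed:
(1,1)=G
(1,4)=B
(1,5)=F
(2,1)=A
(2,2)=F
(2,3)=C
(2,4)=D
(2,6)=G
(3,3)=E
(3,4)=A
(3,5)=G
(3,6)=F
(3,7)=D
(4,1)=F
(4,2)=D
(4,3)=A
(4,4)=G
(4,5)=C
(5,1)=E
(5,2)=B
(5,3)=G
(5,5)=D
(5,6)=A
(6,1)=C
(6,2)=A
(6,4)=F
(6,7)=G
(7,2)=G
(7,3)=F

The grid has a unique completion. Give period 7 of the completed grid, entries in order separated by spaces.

Period 1, room 3: period 1 has {B, F, G} and room 3 has {A, C, E, F, G}, leaving only D.
Period 3, room 1: period 3 has {A, D, E, F, G} and room 1 has {A, C, E, F, G}, leaving only B.
Period 7, room 1: period 7 has {F, G} and room 1 has {A, B, C, E, F, G}, leaving only D.
Period 3, room 2: period 3 has {A, B, D, E, F, G} and room 2 has {A, B, D, F, G}, leaving only C.
Period 1, room 2: period 1 has {B, D, F, G} and room 2 has {A, B, C, D, F, G}, leaving only E.
Period 1, room 6: period 1 has {B, D, E, F, G} and room 6 has {A, F, G}, leaving only C.
Period 1, room 7: period 1 has {B, C, D, E, F, G} and room 7 has {D, G}, leaving only A.
Period 5, room 4: period 5 has {A, B, D, E, G} and room 4 has {A, B, D, F, G}, leaving only C.
Period 7, room 4: period 7 has {D, F, G} and room 4 has {A, B, C, D, F, G}, leaving only E.
Period 7, room 6: period 7 has {D, E, F, G} and room 6 has {A, C, F, G}, leaving only B.
Period 7, room 5: period 7 has {B, D, E, F, G} and room 5 has {C, D, F, G}, leaving only A.
Period 7, room 7: period 7 has {A, B, D, E, F, G} and room 7 has {A, D, G}, leaving only C.
So period 7 reads: D G F E A B C.

D G F E A B C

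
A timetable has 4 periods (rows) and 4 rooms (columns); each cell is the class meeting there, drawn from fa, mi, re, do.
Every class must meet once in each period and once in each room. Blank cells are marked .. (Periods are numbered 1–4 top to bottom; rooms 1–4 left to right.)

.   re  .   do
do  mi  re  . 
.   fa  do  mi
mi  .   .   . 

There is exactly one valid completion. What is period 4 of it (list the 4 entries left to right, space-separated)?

Period 4, room 2: period 4 has {mi} and room 2 has {fa, mi, re}, leaving only do.
Period 4, room 3: period 4 has {mi, do} and room 3 has {re, do}, leaving only fa.
Period 4, room 4: period 4 has {fa, mi, do} and room 4 has {mi, do}, leaving only re.
So period 4 reads: mi do fa re.

mi do fa re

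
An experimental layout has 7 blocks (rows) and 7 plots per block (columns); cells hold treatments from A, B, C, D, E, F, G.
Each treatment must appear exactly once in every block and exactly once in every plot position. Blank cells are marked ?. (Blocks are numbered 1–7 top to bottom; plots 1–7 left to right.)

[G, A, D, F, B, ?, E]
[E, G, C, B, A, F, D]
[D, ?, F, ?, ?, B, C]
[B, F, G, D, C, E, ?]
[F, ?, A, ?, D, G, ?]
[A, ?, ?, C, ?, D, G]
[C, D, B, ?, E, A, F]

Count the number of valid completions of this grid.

1

Block 1, plot 6: eliminating its block and plot leaves {C}.
Block 3, plot 2: eliminating its block and plot leaves {E}.
Block 3, plot 4: eliminating its block and plot leaves {A, E, G}.
Block 3, plot 5: eliminating its block and plot leaves {G}.
Block 4, plot 7: eliminating its block and plot leaves {A}.
Block 5, plot 2: eliminating its block and plot leaves {B, C, E}.
Block 5, plot 4: eliminating its block and plot leaves {E}.
Block 5, plot 7: eliminating its block and plot leaves {B}.
Block 6, plot 2: eliminating its block and plot leaves {B, E}.
Block 6, plot 3: eliminating its block and plot leaves {E}.
Block 6, plot 5: eliminating its block and plot leaves {F}.
Block 7, plot 4: eliminating its block and plot leaves {G}.
Only one assignment across all blanks avoids any block or plot repeat, giving 1 completion.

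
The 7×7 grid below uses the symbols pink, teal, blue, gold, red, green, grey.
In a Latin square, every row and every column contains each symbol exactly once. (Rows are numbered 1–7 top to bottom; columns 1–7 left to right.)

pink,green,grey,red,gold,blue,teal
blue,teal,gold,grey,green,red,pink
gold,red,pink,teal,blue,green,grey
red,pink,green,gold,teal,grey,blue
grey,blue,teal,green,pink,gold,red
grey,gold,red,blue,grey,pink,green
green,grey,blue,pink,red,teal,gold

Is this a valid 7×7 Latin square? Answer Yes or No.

Row 6 contains grey twice (at columns 1 and 5), so it is not a permutation.

No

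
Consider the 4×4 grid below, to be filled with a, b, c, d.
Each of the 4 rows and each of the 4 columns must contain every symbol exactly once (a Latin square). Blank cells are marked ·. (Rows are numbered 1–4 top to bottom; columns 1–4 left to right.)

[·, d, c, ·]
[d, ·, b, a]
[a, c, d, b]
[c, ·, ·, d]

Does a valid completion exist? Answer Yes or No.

No

Row 1, column 4: row 1 together with column 4 already contain {a, b, c, d} — every symbol — so nothing can go there. The grid has no valid completion.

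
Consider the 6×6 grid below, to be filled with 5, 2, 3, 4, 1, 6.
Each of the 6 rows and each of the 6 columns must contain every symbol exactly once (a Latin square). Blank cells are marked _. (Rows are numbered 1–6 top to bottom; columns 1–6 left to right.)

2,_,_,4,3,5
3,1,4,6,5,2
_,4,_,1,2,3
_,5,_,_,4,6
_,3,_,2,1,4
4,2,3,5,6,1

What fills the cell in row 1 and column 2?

6

Row 1 already has {5, 2, 3, 4} and column 2 already has {5, 2, 3, 4, 1}, so row 1, column 2 must be 6.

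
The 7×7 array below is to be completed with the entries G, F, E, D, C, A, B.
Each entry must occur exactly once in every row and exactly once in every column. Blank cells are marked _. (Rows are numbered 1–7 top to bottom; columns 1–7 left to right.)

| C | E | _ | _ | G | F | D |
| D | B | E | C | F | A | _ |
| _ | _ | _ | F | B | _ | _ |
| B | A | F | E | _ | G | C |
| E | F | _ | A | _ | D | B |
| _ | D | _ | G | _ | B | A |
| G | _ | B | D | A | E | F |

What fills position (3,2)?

Row 1, column 3: row 1 has {G, F, E, D, C} and column 3 has {F, E, B}, leaving only A.
Row 1, column 4: row 1 has {G, F, E, D, C, A} and column 4 has {G, F, E, D, C, A}, leaving only B.
Row 2, column 7: row 2 has {F, E, D, C, A, B} and column 7 has {F, D, C, A, B}, leaving only G.
Row 3, column 1: row 3 has {F, B} and column 1 has {G, E, D, C, B}, leaving only A.
Row 3, column 6: row 3 has {F, A, B} and column 6 has {G, F, E, D, A, B}, leaving only C.
Row 3 already has {F, C, A, B} and column 2 already has {F, E, D, A, B}, so row 3, column 2 must be G.

G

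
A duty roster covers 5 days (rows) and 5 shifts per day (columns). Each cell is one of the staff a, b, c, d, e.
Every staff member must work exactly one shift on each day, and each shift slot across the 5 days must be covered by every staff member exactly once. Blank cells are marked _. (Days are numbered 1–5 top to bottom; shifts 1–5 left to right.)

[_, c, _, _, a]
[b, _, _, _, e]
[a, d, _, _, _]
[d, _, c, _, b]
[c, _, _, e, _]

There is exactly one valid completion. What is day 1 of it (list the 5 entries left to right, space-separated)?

e c b d a

Day 1, shift 1: day 1 has {a, c} and shift 1 has {a, b, c, d}, leaving only e.
Day 2, shift 2: day 2 has {b, e} and shift 2 has {c, d}, leaving only a.
Day 2, shift 3: day 2 has {a, b, e} and shift 3 has {c}, leaving only d.
Day 1, shift 3: day 1 has {a, c, e} and shift 3 has {c, d}, leaving only b.
Day 1, shift 4: day 1 has {a, b, c, e} and shift 4 has {e}, leaving only d.
So day 1 reads: e c b d a.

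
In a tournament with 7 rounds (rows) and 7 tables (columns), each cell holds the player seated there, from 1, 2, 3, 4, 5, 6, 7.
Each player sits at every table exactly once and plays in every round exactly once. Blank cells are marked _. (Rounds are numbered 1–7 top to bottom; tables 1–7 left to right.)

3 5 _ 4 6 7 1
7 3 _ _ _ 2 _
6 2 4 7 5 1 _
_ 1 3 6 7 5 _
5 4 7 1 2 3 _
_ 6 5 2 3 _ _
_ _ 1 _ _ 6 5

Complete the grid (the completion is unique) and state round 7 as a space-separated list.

Round 7, table 2: round 7 has {1, 5, 6} and table 2 has {1, 2, 3, 4, 5, 6}, leaving only 7.
Round 7, table 4: round 7 has {1, 5, 6, 7} and table 4 has {1, 2, 4, 6, 7}, leaving only 3.
Round 7, table 5: round 7 has {1, 3, 5, 6, 7} and table 5 has {2, 3, 5, 6, 7}, leaving only 4.
Round 7, table 1: round 7 has {1, 3, 4, 5, 6, 7} and table 1 has {3, 5, 6, 7}, leaving only 2.
So round 7 reads: 2 7 1 3 4 6 5.

2 7 1 3 4 6 5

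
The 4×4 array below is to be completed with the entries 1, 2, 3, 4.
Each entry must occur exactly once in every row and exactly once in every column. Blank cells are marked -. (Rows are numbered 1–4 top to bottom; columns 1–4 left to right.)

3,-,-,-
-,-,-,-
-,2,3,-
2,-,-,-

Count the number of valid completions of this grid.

Row 1, column 2: eliminating its row and column leaves {1, 4}.
Row 1, column 3: eliminating its row and column leaves {1, 2, 4}.
Row 1, column 4: eliminating its row and column leaves {1, 2, 4}.
Row 2, column 1: eliminating its row and column leaves {1, 4}.
Row 2, column 2: eliminating its row and column leaves {1, 3, 4}.
Row 2, column 3: eliminating its row and column leaves {1, 2, 4}.
Row 2, column 4: eliminating its row and column leaves {1, 2, 3, 4}.
Row 3, column 1: eliminating its row and column leaves {1, 4}.
Row 3, column 4: eliminating its row and column leaves {1, 4}.
Row 4, column 2: eliminating its row and column leaves {1, 3, 4}.
Row 4, column 3: eliminating its row and column leaves {1, 4}.
Row 4, column 4: eliminating its row and column leaves {1, 3, 4}.
Enumerating the assignments across these blanks that avoid any row or column repeat gives 8 completions.

8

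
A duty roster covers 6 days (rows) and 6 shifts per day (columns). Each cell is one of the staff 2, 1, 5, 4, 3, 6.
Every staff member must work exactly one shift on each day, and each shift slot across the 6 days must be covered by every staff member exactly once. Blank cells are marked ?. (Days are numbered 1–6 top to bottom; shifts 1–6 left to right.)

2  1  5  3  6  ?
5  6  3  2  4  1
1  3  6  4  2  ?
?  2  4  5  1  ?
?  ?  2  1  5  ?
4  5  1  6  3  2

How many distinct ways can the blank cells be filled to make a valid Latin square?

2

Day 1, shift 6: eliminating its day and shift leaves {4}.
Day 3, shift 6: eliminating its day and shift leaves {5}.
Day 4, shift 1: eliminating its day and shift leaves {3, 6}.
Day 4, shift 6: eliminating its day and shift leaves {3, 6}.
Day 5, shift 1: eliminating its day and shift leaves {3, 6}.
Day 5, shift 2: eliminating its day and shift leaves {4}.
Day 5, shift 6: eliminating its day and shift leaves {4, 3, 6}.
Enumerating the assignments across these blanks that avoid any day or shift repeat gives 2 completions.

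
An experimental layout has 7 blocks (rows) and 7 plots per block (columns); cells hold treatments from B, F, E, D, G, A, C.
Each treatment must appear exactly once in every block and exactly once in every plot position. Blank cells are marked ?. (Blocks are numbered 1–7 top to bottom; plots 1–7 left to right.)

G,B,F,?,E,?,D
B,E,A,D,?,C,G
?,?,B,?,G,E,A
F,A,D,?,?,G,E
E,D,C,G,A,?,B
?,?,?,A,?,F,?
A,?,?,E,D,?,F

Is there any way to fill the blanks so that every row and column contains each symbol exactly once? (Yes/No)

No

Block 5, plot 6: block 5 together with plot 6 already contain {B, F, E, D, G, A, C} — every symbol — so nothing can go there. The grid has no valid completion.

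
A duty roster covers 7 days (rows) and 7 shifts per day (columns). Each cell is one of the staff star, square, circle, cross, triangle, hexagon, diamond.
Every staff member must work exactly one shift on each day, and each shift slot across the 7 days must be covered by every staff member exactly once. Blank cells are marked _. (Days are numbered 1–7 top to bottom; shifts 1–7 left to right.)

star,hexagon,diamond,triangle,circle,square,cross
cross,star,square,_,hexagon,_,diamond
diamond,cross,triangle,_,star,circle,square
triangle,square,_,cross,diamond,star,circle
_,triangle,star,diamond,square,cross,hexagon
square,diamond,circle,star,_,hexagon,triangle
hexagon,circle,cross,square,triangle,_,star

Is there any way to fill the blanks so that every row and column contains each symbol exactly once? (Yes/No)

No day or shift among the givens repeats a symbol, and propagating forced cells runs into no contradiction.
One valid completion exists (for instance, star hexagon diamond triangle circle square cross / cross star square circle hexagon triangle diamond / diamond cross triangle hexagon star circle square / triangle square hexagon cross diamond star circle / circle triangle star diamond square cross hexagon / square diamond circle star cross hexagon triangle / hexagon circle cross square triangle diamond star).

Yes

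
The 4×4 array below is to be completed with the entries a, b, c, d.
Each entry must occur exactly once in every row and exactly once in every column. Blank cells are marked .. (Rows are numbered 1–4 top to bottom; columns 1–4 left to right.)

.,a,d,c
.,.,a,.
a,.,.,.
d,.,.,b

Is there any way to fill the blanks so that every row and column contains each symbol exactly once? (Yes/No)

No

Row 1, column 1: row 1 has {a, c, d} and column 1 has {a, d}, so it must be b.
Row 2, column 1: row 2 has {a} and column 1 has {a, b, d}, so it must be c.
Row 2, column 4: row 2 has {a, c} and column 4 has {b, c}, so it must be d.
Now row 3, column 4: row 3 together with column 4 already contain {a, b, c, d} — every symbol — so nothing can go there. The grid has no valid completion.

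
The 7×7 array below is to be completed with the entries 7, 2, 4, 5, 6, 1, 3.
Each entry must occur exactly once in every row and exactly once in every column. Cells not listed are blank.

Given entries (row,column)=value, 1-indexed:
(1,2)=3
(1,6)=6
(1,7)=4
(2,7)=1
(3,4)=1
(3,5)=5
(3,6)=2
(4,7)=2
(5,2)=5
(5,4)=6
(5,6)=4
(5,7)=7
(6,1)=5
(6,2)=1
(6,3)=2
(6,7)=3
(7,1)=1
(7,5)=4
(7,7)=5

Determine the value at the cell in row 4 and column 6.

1

Row 3, column 7: row 3 has {2, 5, 1} and column 7 has {7, 2, 4, 5, 1, 3}, leaving only 6.
Row 6, column 6: row 6 has {2, 5, 1, 3} and column 6 has {2, 4, 6}, leaving only 7.
Row 6, column 4: row 6 has {7, 2, 5, 1, 3} and column 4 has {6, 1}, leaving only 4.
Row 6, column 5: row 6 has {7, 2, 4, 5, 1, 3} and column 5 has {4, 5}, leaving only 6.
Row 7, column 6: row 7 has {4, 5, 1} and column 6 has {7, 2, 4, 6}, leaving only 3.
Row 2, column 6: row 2 has {1} and column 6 has {7, 2, 4, 6, 3}, leaving only 5.
Row 4 already has {2} and column 6 already has {7, 2, 4, 5, 6, 3}, so row 4, column 6 must be 1.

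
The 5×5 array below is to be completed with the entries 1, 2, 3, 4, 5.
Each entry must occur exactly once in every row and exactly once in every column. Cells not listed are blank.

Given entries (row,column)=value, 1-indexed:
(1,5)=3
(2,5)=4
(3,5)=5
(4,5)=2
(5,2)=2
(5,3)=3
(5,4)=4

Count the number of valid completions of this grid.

Row 1, column 1: eliminating its row and column leaves {1, 2, 4, 5}.
Row 1, column 2: eliminating its row and column leaves {1, 4, 5}.
Row 1, column 3: eliminating its row and column leaves {1, 2, 4, 5}.
Row 1, column 4: eliminating its row and column leaves {1, 2, 5}.
Row 2, column 1: eliminating its row and column leaves {1, 2, 3, 5}.
Row 2, column 2: eliminating its row and column leaves {1, 3, 5}.
Row 2, column 3: eliminating its row and column leaves {1, 2, 5}.
Row 2, column 4: eliminating its row and column leaves {1, 2, 3, 5}.
Row 3, column 1: eliminating its row and column leaves {1, 2, 3, 4}.
Row 3, column 2: eliminating its row and column leaves {1, 3, 4}.
Row 3, column 3: eliminating its row and column leaves {1, 2, 4}.
Row 3, column 4: eliminating its row and column leaves {1, 2, 3}.
Row 4, column 1: eliminating its row and column leaves {1, 3, 4, 5}.
Row 4, column 2: eliminating its row and column leaves {1, 3, 4, 5}.
Row 4, column 3: eliminating its row and column leaves {1, 4, 5}.
Row 4, column 4: eliminating its row and column leaves {1, 3, 5}.
Row 5, column 1: eliminating its row and column leaves {1, 5}.
Row 5, column 5: eliminating its row and column leaves {1}.
Enumerating the assignments across these blanks that avoid any row or column repeat gives 56 completions.

56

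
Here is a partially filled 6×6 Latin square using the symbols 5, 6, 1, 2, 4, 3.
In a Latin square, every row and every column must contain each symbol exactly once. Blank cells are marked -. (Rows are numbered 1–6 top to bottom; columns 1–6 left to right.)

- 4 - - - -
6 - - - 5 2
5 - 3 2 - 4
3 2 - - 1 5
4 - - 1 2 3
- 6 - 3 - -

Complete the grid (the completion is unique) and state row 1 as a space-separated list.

1 4 2 5 3 6

Row 2, column 4: row 2 has {5, 6, 2} and column 4 has {1, 2, 3}, leaving only 4.
Row 2, column 3: row 2 has {5, 6, 2, 4} and column 3 has {3}, leaving only 1.
Row 2, column 2: row 2 has {5, 6, 1, 2, 4} and column 2 has {6, 2, 4}, leaving only 3.
Row 3, column 2: row 3 has {5, 2, 4, 3} and column 2 has {6, 2, 4, 3}, leaving only 1.
Row 3, column 5: row 3 has {5, 1, 2, 4, 3} and column 5 has {5, 1, 2}, leaving only 6.
Row 1, column 5: row 1 has {4} and column 5 has {5, 6, 1, 2}, leaving only 3.
Row 4, column 4: row 4 has {5, 1, 2, 3} and column 4 has {1, 2, 4, 3}, leaving only 6.
Row 1, column 4: row 1 has {4, 3} and column 4 has {6, 1, 2, 4, 3}, leaving only 5.
Row 4, column 3: row 4 has {5, 6, 1, 2, 3} and column 3 has {1, 3}, leaving only 4.
Row 5, column 2: row 5 has {1, 2, 4, 3} and column 2 has {6, 1, 2, 4, 3}, leaving only 5.
Row 5, column 3: row 5 has {5, 1, 2, 4, 3} and column 3 has {1, 4, 3}, leaving only 6.
Row 1, column 3: row 1 has {5, 4, 3} and column 3 has {6, 1, 4, 3}, leaving only 2.
Row 1, column 1: row 1 has {5, 2, 4, 3} and column 1 has {5, 6, 4, 3}, leaving only 1.
Row 1, column 6: row 1 has {5, 1, 2, 4, 3} and column 6 has {5, 2, 4, 3}, leaving only 6.
So row 1 reads: 1 4 2 5 3 6.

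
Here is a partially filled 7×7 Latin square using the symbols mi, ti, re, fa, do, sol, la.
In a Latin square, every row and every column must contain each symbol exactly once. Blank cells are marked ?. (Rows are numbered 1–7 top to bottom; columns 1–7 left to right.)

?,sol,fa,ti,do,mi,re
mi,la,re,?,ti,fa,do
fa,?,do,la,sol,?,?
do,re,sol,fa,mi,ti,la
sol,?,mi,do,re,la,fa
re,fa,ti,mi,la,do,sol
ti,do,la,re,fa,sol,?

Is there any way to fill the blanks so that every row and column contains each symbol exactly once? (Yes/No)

Yes

No row or column among the givens repeats a symbol, and propagating forced cells runs into no contradiction.
One valid completion exists (for instance, la sol fa ti do mi re / mi la re sol ti fa do / fa mi do la sol re ti / do re sol fa mi ti la / sol ti mi do re la fa / re fa ti mi la do sol / ti do la re fa sol mi).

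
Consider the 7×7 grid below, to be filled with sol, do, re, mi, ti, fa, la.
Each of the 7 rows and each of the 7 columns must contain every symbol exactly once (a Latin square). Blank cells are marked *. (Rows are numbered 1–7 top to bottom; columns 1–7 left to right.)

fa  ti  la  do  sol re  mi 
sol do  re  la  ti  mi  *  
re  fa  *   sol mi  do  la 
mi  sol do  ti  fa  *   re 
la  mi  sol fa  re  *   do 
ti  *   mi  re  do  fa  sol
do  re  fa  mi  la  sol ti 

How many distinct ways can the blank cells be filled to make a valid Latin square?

1

Row 2, column 7: eliminating its row and column leaves {fa}.
Row 3, column 3: eliminating its row and column leaves {ti}.
Row 4, column 6: eliminating its row and column leaves {la}.
Row 5, column 6: eliminating its row and column leaves {ti}.
Row 6, column 2: eliminating its row and column leaves {la}.
Only one assignment across all blanks avoids any row or column repeat, giving 1 completion.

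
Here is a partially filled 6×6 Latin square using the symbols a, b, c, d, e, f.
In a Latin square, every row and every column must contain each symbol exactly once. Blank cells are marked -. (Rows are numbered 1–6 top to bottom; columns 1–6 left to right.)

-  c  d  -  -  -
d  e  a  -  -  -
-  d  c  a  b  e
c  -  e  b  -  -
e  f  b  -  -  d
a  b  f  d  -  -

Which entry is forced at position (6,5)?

Row 3, column 1: row 3 has {a, b, c, d, e} and column 1 has {a, c, d, e}, leaving only f.
Row 1, column 1: row 1 has {c, d} and column 1 has {a, c, d, e, f}, leaving only b.
Row 4, column 2: row 4 has {b, c, e} and column 2 has {b, c, d, e, f}, leaving only a.
Row 4, column 6: row 4 has {a, b, c, e} and column 6 has {d, e}, leaving only f.
Row 1, column 6: row 1 has {b, c, d} and column 6 has {d, e, f}, leaving only a.
Row 4, column 5: row 4 has {a, b, c, e, f} and column 5 has {b}, leaving only d.
Row 5, column 4: row 5 has {b, d, e, f} and column 4 has {a, b, d}, leaving only c.
Row 2, column 4: row 2 has {a, d, e} and column 4 has {a, b, c, d}, leaving only f.
Row 1, column 4: row 1 has {a, b, c, d} and column 4 has {a, b, c, d, f}, leaving only e.
Row 1, column 5: row 1 has {a, b, c, d, e} and column 5 has {b, d}, leaving only f.
Row 2, column 5: row 2 has {a, d, e, f} and column 5 has {b, d, f}, leaving only c.
Row 6 already has {a, b, d, f} and column 5 already has {b, c, d, f}, so row 6, column 5 must be e.

e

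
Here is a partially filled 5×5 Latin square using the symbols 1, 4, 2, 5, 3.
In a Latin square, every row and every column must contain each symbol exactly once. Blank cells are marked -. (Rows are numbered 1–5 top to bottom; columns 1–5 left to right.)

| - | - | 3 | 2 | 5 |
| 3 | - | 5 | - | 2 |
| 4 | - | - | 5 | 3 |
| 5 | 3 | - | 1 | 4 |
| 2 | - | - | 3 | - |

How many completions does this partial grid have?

1

Row 1, column 1: eliminating its row and column leaves {1}.
Row 1, column 2: eliminating its row and column leaves {1, 4}.
Row 2, column 2: eliminating its row and column leaves {1, 4}.
Row 2, column 4: eliminating its row and column leaves {4}.
Row 3, column 2: eliminating its row and column leaves {1, 2}.
Row 3, column 3: eliminating its row and column leaves {1, 2}.
Row 4, column 3: eliminating its row and column leaves {2}.
Row 5, column 2: eliminating its row and column leaves {1, 4, 5}.
Row 5, column 3: eliminating its row and column leaves {1, 4}.
Row 5, column 5: eliminating its row and column leaves {1}.
Only one assignment across all blanks avoids any row or column repeat, giving 1 completion.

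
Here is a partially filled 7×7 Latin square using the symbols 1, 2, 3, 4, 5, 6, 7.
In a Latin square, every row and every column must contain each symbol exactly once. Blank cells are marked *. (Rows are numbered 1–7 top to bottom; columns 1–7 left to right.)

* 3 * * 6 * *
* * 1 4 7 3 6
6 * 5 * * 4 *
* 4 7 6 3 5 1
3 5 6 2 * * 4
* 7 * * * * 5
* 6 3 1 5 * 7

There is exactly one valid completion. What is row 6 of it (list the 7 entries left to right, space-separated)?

1 7 2 3 4 6 5

Row 6, column 4: row 6 has {5, 7} and column 4 has {1, 2, 4, 6}, leaving only 3.
Row 1, column 7: row 1 has {3, 6} and column 7 has {1, 4, 5, 6, 7}, leaving only 2.
Row 1, column 3: row 1 has {2, 3, 6} and column 3 has {1, 3, 5, 6, 7}, leaving only 4.
Row 6, column 3: row 6 has {3, 5, 7} and column 3 has {1, 3, 4, 5, 6, 7}, leaving only 2.
Row 2, column 2: row 2 has {1, 3, 4, 6, 7} and column 2 has {3, 4, 5, 6, 7}, leaving only 2.
Row 2, column 1: row 2 has {1, 2, 3, 4, 6, 7} and column 1 has {3, 6}, leaving only 5.
Row 3, column 2: row 3 has {4, 5, 6} and column 2 has {2, 3, 4, 5, 6, 7}, leaving only 1.
Row 3, column 4: row 3 has {1, 4, 5, 6} and column 4 has {1, 2, 3, 4, 6}, leaving only 7.
Row 1, column 4: row 1 has {2, 3, 4, 6} and column 4 has {1, 2, 3, 4, 6, 7}, leaving only 5.
Row 3, column 5: row 3 has {1, 4, 5, 6, 7} and column 5 has {3, 5, 6, 7}, leaving only 2.
Row 3, column 7: row 3 has {1, 2, 4, 5, 6, 7} and column 7 has {1, 2, 4, 5, 6, 7}, leaving only 3.
Row 4, column 1: row 4 has {1, 3, 4, 5, 6, 7} and column 1 has {3, 5, 6}, leaving only 2.
Row 5, column 5: row 5 has {2, 3, 4, 5, 6} and column 5 has {2, 3, 5, 6, 7}, leaving only 1.
Row 6, column 5: row 6 has {2, 3, 5, 7} and column 5 has {1, 2, 3, 5, 6, 7}, leaving only 4.
Row 6, column 1: row 6 has {2, 3, 4, 5, 7} and column 1 has {2, 3, 5, 6}, leaving only 1.
Row 6, column 6: row 6 has {1, 2, 3, 4, 5, 7} and column 6 has {3, 4, 5}, leaving only 6.
So row 6 reads: 1 7 2 3 4 6 5.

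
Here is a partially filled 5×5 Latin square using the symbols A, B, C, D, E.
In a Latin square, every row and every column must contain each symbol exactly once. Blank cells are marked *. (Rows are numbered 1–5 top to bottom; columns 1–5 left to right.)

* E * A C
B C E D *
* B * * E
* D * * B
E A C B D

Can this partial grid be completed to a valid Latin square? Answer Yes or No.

Yes

No row or column among the givens repeats a symbol, and propagating forced cells runs into no contradiction.
One valid completion exists (for instance, D E B A C / B C E D A / A B D C E / C D A E B / E A C B D).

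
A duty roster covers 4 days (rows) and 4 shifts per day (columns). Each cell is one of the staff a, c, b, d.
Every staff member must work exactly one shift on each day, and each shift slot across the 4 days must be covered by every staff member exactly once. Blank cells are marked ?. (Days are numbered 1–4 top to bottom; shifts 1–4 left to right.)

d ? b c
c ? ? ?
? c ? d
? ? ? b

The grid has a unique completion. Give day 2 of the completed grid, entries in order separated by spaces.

Day 2, shift 4: day 2 has {c} and shift 4 has {c, b, d}, leaving only a.
Day 2, shift 3: day 2 has {a, c} and shift 3 has {b}, leaving only d.
Day 2, shift 2: day 2 has {a, c, d} and shift 2 has {c}, leaving only b.
So day 2 reads: c b d a.

c b d a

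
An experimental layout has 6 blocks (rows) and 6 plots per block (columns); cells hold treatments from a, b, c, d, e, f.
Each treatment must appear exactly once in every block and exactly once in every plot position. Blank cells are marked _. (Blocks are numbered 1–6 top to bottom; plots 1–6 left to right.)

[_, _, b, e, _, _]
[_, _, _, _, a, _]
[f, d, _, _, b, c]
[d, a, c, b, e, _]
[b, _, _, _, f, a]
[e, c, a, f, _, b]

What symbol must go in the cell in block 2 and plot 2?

b

Block 1, plot 2: block 1 has {b, e} and plot 2 has {a, c, d}, leaving only f.
Block 1, plot 6: block 1 has {b, e, f} and plot 6 has {a, b, c}, leaving only d.
Block 1, plot 5: block 1 has {b, d, e, f} and plot 5 has {a, b, e, f}, leaving only c.
Block 1, plot 1: block 1 has {b, c, d, e, f} and plot 1 has {b, d, e, f}, leaving only a.
Block 2, plot 1: block 2 has {a} and plot 1 has {a, b, d, e, f}, leaving only c.
Block 2, plot 4: block 2 has {a, c} and plot 4 has {b, e, f}, leaving only d.
Block 3, plot 3: block 3 has {b, c, d, f} and plot 3 has {a, b, c}, leaving only e.
Block 2, plot 3: block 2 has {a, c, d} and plot 3 has {a, b, c, e}, leaving only f.
Block 2, plot 6: block 2 has {a, c, d, f} and plot 6 has {a, b, c, d}, leaving only e.
Block 2 already has {a, c, d, e, f} and plot 2 already has {a, c, d, f}, so block 2, plot 2 must be b.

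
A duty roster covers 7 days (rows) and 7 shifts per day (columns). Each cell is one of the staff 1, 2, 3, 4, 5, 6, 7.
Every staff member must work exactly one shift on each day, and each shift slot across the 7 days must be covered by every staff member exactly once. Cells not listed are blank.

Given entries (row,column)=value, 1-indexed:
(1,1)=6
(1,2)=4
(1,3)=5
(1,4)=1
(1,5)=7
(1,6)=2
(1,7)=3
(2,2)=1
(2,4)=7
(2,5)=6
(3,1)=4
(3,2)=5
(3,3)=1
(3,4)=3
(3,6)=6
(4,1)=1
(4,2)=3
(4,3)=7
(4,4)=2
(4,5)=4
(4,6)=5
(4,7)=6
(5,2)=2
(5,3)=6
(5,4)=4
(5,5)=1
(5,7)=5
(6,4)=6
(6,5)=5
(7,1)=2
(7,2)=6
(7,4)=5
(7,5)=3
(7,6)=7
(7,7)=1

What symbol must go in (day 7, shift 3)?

4

Day 7 already has {1, 2, 3, 5, 6, 7} and shift 3 already has {1, 5, 6, 7}, so day 7, shift 3 must be 4.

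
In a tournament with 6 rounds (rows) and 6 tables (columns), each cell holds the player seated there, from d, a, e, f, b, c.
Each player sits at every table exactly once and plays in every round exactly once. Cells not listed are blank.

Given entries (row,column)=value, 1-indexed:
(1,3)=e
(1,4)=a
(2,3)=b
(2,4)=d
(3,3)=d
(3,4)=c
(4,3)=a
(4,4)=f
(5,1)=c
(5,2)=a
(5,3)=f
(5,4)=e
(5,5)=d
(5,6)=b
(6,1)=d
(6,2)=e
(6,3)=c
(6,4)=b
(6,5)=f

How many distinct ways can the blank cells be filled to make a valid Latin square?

Round 1, table 1: eliminating its round and table leaves {f, b}.
Round 1, table 2: eliminating its round and table leaves {d, f, b, c}.
Round 1, table 5: eliminating its round and table leaves {b, c}.
Round 1, table 6: eliminating its round and table leaves {d, f, c}.
Round 2, table 1: eliminating its round and table leaves {a, e, f}.
Round 2, table 2: eliminating its round and table leaves {f, c}.
Round 2, table 5: eliminating its round and table leaves {a, e, c}.
Round 2, table 6: eliminating its round and table leaves {a, e, f, c}.
Round 3, table 1: eliminating its round and table leaves {a, e, f, b}.
Round 3, table 2: eliminating its round and table leaves {f, b}.
Round 3, table 5: eliminating its round and table leaves {a, e, b}.
Round 3, table 6: eliminating its round and table leaves {a, e, f}.
Round 4, table 1: eliminating its round and table leaves {e, b}.
Round 4, table 2: eliminating its round and table leaves {d, b, c}.
Round 4, table 5: eliminating its round and table leaves {e, b, c}.
Round 4, table 6: eliminating its round and table leaves {d, e, c}.
Round 6, table 6: eliminating its round and table leaves {a}.
Enumerating the assignments across these blanks that avoid any round or table repeat gives 10 completions.

10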